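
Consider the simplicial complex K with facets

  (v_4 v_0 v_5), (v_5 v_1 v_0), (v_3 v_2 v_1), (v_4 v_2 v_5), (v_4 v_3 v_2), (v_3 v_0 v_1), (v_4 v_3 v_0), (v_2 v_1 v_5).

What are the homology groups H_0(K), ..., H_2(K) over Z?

H_0 ≅ Z,  H_1 = 0,  H_2 ≅ Z.

Fix the vertex order v_0 < v_1 < v_2 < v_3 < v_4 < v_5 and write every simplex with vertices in increasing order. Then dim K = 2 and the simplices of K are:

  0-simplices (6): [v_0], [v_1], [v_2], [v_3], [v_4], [v_5]
  1-simplices (12): [v_0,v_1], [v_0,v_3], [v_0,v_4], [v_0,v_5], [v_1,v_2], [v_1,v_3], [v_1,v_5], [v_2,v_3], [v_2,v_4], [v_2,v_5], [v_3,v_4], [v_4,v_5]
  2-simplices (8): [v_0,v_1,v_3], [v_0,v_1,v_5], [v_0,v_3,v_4], [v_0,v_4,v_5], [v_1,v_2,v_3], [v_1,v_2,v_5], [v_2,v_3,v_4], [v_2,v_4,v_5]

so the chain groups are C_0 ≅ Z^6, C_1 ≅ Z^12, C_2 ≅ Z^8.

∂_1: C_1 → C_0 maps an edge to its endpoints' difference, ∂[p,q] = q − p.
The 6×12 boundary matrix has rank 5 and Smith normal form diag(1,1,1,1,1).

The boundary map ∂_2: C_2 → C_1 maps a triangle to the signed sum of its edges. For instance
  ∂[v_2,v_3,v_4] = [v_3,v_4] − [v_2,v_4] + [v_2,v_3],
  ∂[v_2,v_4,v_5] = [v_4,v_5] − [v_2,v_5] + [v_2,v_4].
This gives a 12×8 integer matrix of rank 7; reducing to Smith normal form yields diagonal entries (1,1,1,1,1,1,1).

From H_k ≅ ker(∂_k) / im(∂_{k+1}) we obtain:

  H_0: rank C_0 − rank ∂_1 = 6 − 5 = 1, and the invariant factors of ∂_1 are all 1, so H_0 = Z.
  H_1: rank ker ∂_1 − rank ∂_2 = (12 − 5) − 7 = 0, and the invariant factors of ∂_2 are all 1, so H_1 = 0.
  H_2: rank ker ∂_2 − rank ∂_3 = (8 − 7) − 0 = 1, and there is no ∂_3, so H_2 = Z.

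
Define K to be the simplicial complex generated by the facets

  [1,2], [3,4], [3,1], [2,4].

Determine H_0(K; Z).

H_0 ≅ Z.

Fix the vertex order 1 < 2 < 3 < 4 and write every simplex with vertices in increasing order. Then dim K = 1 and the simplices of K are:

  0-simplices (4): [1], [2], [3], [4]
  1-simplices (4): [1,2], [1,3], [2,4], [3,4]

giving chain groups C_0 ≅ Z^4, C_1 ≅ Z^4.

Boundary ∂_1: C_1 → C_0 is given by ∂[p,q] = [q] − [p].
As a 4×4 matrix over Z this has rank 3, with invariant factors (1,1,1).

Reading off H_k = ker ∂_k / im ∂_{k+1}:

  H_0: rank C_0 − rank ∂_1 = 4 − 3 = 1, and the invariant factors of ∂_1 are all 1, so H_0 ≅ Z.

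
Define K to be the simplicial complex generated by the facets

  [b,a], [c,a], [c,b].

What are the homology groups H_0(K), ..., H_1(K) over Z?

Fix the vertex order a < b < c and write every simplex with vertices in increasing order. Then dim K = 1 and the simplices of K are:

  0-simplices (3): a, b, c
  1-simplices (3): ab, ac, bc

so the chain groups are C_0 ≅ Z^3, C_1 ≅ Z^3.

Boundary ∂_1: C_1 → C_0 is given by ∂[p,q] = [q] − [p].
The resulting 3×3 matrix has rank 2, and its Smith normal form has invariant factors (1,1).

From H_k ≅ ker(∂_k) / im(∂_{k+1}) we obtain:

  H_0: rank C_0 − rank ∂_1 = 3 − 2 = 1, and the invariant factors of ∂_1 are all 1, so H_0 = Z.
  H_1: rank ker ∂_1 − rank ∂_2 = (3 − 2) − 0 = 1, and there is no ∂_2, so H_1 = Z.

As a check, the Euler characteristic is 3 − 3 = 0, which agrees with 1 − 1 = 0.

H_0 = Z,  H_1 = Z.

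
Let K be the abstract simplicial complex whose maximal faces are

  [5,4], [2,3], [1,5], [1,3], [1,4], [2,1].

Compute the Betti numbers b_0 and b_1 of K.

Fix the vertex order 1 < 2 < 3 < 4 < 5 and write every simplex with vertices in increasing order. Then dim K = 1 and the simplices of K are:

  0-simplices (5): [1], [2], [3], [4], [5]
  1-simplices (6): [1,2], [1,3], [1,4], [1,5], [2,3], [4,5]

Hence C_0 ≅ Z^5, C_1 ≅ Z^6.

Boundary ∂_1: C_1 → C_0 is given by ∂[p,q] = [q] − [p].
This gives a 5×6 integer matrix of rank 4; reducing to Smith normal form yields diagonal entries (1,1,1,1).

Now H_k = ker ∂_k / im ∂_{k+1}, so:

  H_0: rank C_0 − rank ∂_1 = 5 − 4 = 1, and the invariant factors of ∂_1 are all 1, so H_0 = Z.
  H_1: rank ker ∂_1 − rank ∂_2 = (6 − 4) − 0 = 2, and there is no ∂_2, so H_1 = Z^2.

Hence the Betti numbers are b_0 = 1, b_1 = 2.

b_0 = 1, b_1 = 2.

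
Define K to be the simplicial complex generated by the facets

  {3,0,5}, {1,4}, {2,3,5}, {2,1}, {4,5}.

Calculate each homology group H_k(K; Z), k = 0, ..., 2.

Take the total order 0 < 1 < 2 < 3 < 4 < 5 on the vertex set. Then K (dimension 2) consists of the simplices:

  0-simplices (6): [0], [1], [2], [3], [4], [5]
  1-simplices (8): [0,3], [0,5], [1,2], [1,4], [2,3], [2,5], [3,5], [4,5]
  2-simplices (2): [0,3,5], [2,3,5]

Hence C_0 ≅ Z^6, C_1 ≅ Z^8, C_2 ≅ Z^2.

∂_1: C_1 → C_0 sends each edge [p,q] (with p < q) to q − p.
As a 6×8 matrix over Z this has rank 5, with invariant factors (1,1,1,1,1).

∂_2: C_2 → C_1 sends each 2-simplex [p,q,r] to [q,r] − [p,r] + [p,q]. For instance
  ∂[2,3,5] = [3,5] − [2,5] + [2,3],
  ∂[0,3,5] = [3,5] − [0,5] + [0,3].
The resulting 8×2 matrix has rank 2, and its Smith normal form has invariant factors (1,1).

Now H_k = ker ∂_k / im ∂_{k+1}, so:

  H_0: rank C_0 − rank ∂_1 = 6 − 5 = 1, and the invariant factors of ∂_1 are all 1, so H_0 ≅ Z.
  H_1: rank ker ∂_1 − rank ∂_2 = (8 − 5) − 2 = 1, and the invariant factors of ∂_2 are all 1, so H_1 ≅ Z.
  H_2: rank ker ∂_2 − rank ∂_3 = (2 − 2) − 0 = 0, and there is no ∂_3, so H_2 ≅ 0.

H_0 ≅ Z,  H_1 ≅ Z,  H_2 = 0.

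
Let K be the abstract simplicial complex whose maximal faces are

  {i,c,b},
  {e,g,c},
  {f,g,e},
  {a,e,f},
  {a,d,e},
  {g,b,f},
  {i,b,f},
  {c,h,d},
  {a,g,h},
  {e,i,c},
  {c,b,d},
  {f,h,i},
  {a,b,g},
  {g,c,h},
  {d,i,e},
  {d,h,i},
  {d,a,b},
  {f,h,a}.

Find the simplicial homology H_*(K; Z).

Take the total order a < b < c < d < e < f < g < h < i on the vertex set. Then K (dimension 2) consists of the simplices:

  0-simplices (9): a, b, c, d, e, f, g, h, i
  1-simplices (27): ab, ad, ae, af, ag, ah, bc, bd, bf, bg, bi, cd, ce, cg, ch, ci, de, dh, di, ef, eg, ei, fg, fh, fi, gh, hi
  2-simplices (18): abd, abg, ade, aef, afh, agh, bcd, bci, bfg, bfi, cdh, ceg, cei, cgh, dei, dhi, efg, fhi

giving chain groups C_0 ≅ Z^9, C_1 ≅ Z^27, C_2 ≅ Z^18.

∂_1: C_1 → C_0 sends each edge [p,q] (with p < q) to q − p. For instance
  ∂bg = g − b.
The resulting 9×27 matrix has rank 8, and its Smith normal form has invariant factors (1,1,1,1,1,1,1,1).

∂_2: C_2 → C_1 acts by ∂[p,q,r] = [q,r] − [p,r] + [p,q]. For instance
  ∂fhi = hi − fi + fh,
  ∂aef = ef − af + ae.
The 27×18 boundary matrix has rank 18 and Smith normal form diag(1,1,1,1,1,1,1,1,1,1,1,1,1,1,1,1,1,2).

Reading off H_k = ker ∂_k / im ∂_{k+1}:

  H_0: rank C_0 − rank ∂_1 = 9 − 8 = 1, and the invariant factors of ∂_1 are all 1, so H_0 = Z.
  H_1: rank ker ∂_1 − rank ∂_2 = (27 − 8) − 18 = 1, and ∂_2 has invariant factor 2 > 1, so H_1 = Z ⊕ Z/2.
  H_2: rank ker ∂_2 − rank ∂_3 = (18 − 18) − 0 = 0, and there is no ∂_3, so H_2 = 0.

As a check, the Euler characteristic is 9 − 27 + 18 = 0, which agrees with 1 − 1 + 0 = 0.
(K is a triangulation of the Klein bottle.)

H_0 ≅ Z,  H_1 ≅ Z ⊕ Z/2,  H_2 = 0.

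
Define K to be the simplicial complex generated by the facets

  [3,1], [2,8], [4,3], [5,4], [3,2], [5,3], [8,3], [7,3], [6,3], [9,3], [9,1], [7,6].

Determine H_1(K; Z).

We work with the vertex ordering 1 < 2 < 3 < 4 < 5 < 6 < 7 < 8 < 9. The simplices of K, each written with vertices in increasing order, are:

  0-simplices (9): [1], [2], [3], [4], [5], [6], [7], [8], [9]
  1-simplices (12): [1,3], [1,9], [2,3], [2,8], [3,4], [3,5], [3,6], [3,7], [3,8], [3,9], [4,5], [6,7]

giving chain groups C_0 ≅ Z^9, C_1 ≅ Z^12.

Boundary ∂_1: C_1 → C_0 is given by ∂[p,q] = [q] − [p]. For instance
  ∂[2,8] = [8] − [2].
The 9×12 boundary matrix has rank 8 and Smith normal form diag(1,1,1,1,1,1,1,1).

Now H_k = ker ∂_k / im ∂_{k+1}, so:

  H_1: rank ker ∂_1 − rank ∂_2 = (12 − 8) − 0 = 4, and there is no ∂_2, so H_1 = Z^4.

H_1 ≅ Z^4.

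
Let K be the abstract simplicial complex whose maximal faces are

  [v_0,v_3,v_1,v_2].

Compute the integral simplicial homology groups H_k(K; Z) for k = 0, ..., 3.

Order the vertices as v_0 < v_1 < v_2 < v_3. Listing each simplex with vertices in this order, K has dimension 3 with simplices:

  0-simplices (4): [v_0], [v_1], [v_2], [v_3]
  1-simplices (6): [v_0,v_1], [v_0,v_2], [v_0,v_3], [v_1,v_2], [v_1,v_3], [v_2,v_3]
  2-simplices (4): [v_0,v_1,v_2], [v_0,v_1,v_3], [v_0,v_2,v_3], [v_1,v_2,v_3]
  3-simplices (1): [v_0,v_1,v_2,v_3]

giving chain groups C_0 ≅ Z^4, C_1 ≅ Z^6, C_2 ≅ Z^4, C_3 ≅ Z^1.

The boundary map ∂_1: C_1 → C_0 sends each edge [p,q] (with p < q) to q − p. For instance
  ∂[v_1,v_2] = [v_2] − [v_1].
The resulting 4×6 matrix has rank 3, and its Smith normal form has invariant factors (1,1,1).

Boundary ∂_2: C_2 → C_1 sends each 2-simplex [p,q,r] to [q,r] − [p,r] + [p,q]. For instance
  ∂[v_0,v_1,v_2] = [v_1,v_2] − [v_0,v_2] + [v_0,v_1],
  ∂[v_1,v_2,v_3] = [v_2,v_3] − [v_1,v_3] + [v_1,v_2].
The 6×4 boundary matrix has rank 3 and Smith normal form diag(1,1,1).

Boundary ∂_3: C_3 → C_2 sends each 3-simplex σ to the alternating sum Σ_i (−1)^i (σ with its i-th vertex removed). For instance
  ∂[v_0,v_1,v_2,v_3] = [v_1,v_2,v_3] − [v_0,v_2,v_3] + [v_0,v_1,v_3] − [v_0,v_1,v_2].
This gives a 4×1 integer matrix of rank 1; reducing to Smith normal form yields diagonal entries (1).

Computing H_k = (kernel of ∂_k) / (image of ∂_{k+1}):

  H_0: rank C_0 − rank ∂_1 = 4 − 3 = 1, and the invariant factors of ∂_1 are all 1, so H_0 ≅ Z.
  H_1: rank ker ∂_1 − rank ∂_2 = (6 − 3) − 3 = 0, and the invariant factors of ∂_2 are all 1, so H_1 ≅ 0.
  H_2: rank ker ∂_2 − rank ∂_3 = (4 − 3) − 1 = 0, and the invariant factors of ∂_3 are all 1, so H_2 ≅ 0.
  H_3: rank ker ∂_3 − rank ∂_4 = (1 − 1) − 0 = 0, and there is no ∂_4, so H_3 ≅ 0.

(K is a triangulation of the 3-simplex.)

H_0 = Z,  H_1 = 0,  H_2 = 0,  H_3 = 0.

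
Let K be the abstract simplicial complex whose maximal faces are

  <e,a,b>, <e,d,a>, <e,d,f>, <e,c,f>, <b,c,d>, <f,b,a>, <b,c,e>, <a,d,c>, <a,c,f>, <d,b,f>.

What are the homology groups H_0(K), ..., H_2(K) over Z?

Order the vertices as a < b < c < d < e < f. Listing each simplex with vertices in this order, K has dimension 2 with simplices:

  0-simplices (6): a, b, c, d, e, f
  1-simplices (15): ab, ac, ad, ae, af, bc, bd, be, bf, cd, ce, cf, de, df, ef
  2-simplices (10): abe, abf, acd, acf, ade, bcd, bce, bdf, cef, def

giving chain groups C_0 ≅ Z^6, C_1 ≅ Z^15, C_2 ≅ Z^10.

∂_1: C_1 → C_0 sends each edge [p,q] (with p < q) to q − p. For instance
  ∂ef = f − e.
This gives a 6×15 integer matrix of rank 5; reducing to Smith normal form yields diagonal entries (1,1,1,1,1).

∂_2: C_2 → C_1 maps a triangle to the signed sum of its edges. For instance
  ∂bcd = cd − bd + bc,
  ∂bce = ce − be + bc.
The 15×10 boundary matrix has rank 10 and Smith normal form diag(1,1,1,1,1,1,1,1,1,2).

Reading off H_k = ker ∂_k / im ∂_{k+1}:

  H_0: rank C_0 − rank ∂_1 = 6 − 5 = 1, and the invariant factors of ∂_1 are all 1, so H_0 = Z.
  H_1: rank ker ∂_1 − rank ∂_2 = (15 − 5) − 10 = 0, and ∂_2 has invariant factor 2 > 1, so H_1 = Z/2Z.
  H_2: rank ker ∂_2 − rank ∂_3 = (10 − 10) − 0 = 0, and there is no ∂_3, so H_2 = 0.

H_0 = Z,  H_1 = Z/2Z,  H_2 = 0.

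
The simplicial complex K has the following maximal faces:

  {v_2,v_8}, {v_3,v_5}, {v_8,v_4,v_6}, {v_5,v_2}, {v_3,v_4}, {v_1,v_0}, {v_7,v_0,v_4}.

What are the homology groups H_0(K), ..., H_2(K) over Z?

Take the total order v_0 < v_1 < v_2 < v_3 < v_4 < v_5 < v_6 < v_7 < v_8 on the vertex set. Then K (dimension 2) consists of the simplices:

  0-simplices (9): [v_0], [v_1], [v_2], [v_3], [v_4], [v_5], [v_6], [v_7], [v_8]
  1-simplices (11): [v_0,v_1], [v_0,v_4], [v_0,v_7], [v_2,v_5], [v_2,v_8], [v_3,v_4], [v_3,v_5], [v_4,v_6], [v_4,v_7], [v_4,v_8], [v_6,v_8]
  2-simplices (2): [v_0,v_4,v_7], [v_4,v_6,v_8]

giving chain groups C_0 ≅ Z^9, C_1 ≅ Z^11, C_2 ≅ Z^2.

The boundary map ∂_1: C_1 → C_0 is given by ∂[p,q] = [q] − [p]. For instance
  ∂[v_0,v_4] = [v_4] − [v_0].
This gives a 9×11 integer matrix of rank 8; reducing to Smith normal form yields diagonal entries (1,1,1,1,1,1,1,1).

∂_2: C_2 → C_1 sends each 2-simplex [p,q,r] to [q,r] − [p,r] + [p,q]. For instance
  ∂[v_4,v_6,v_8] = [v_6,v_8] − [v_4,v_8] + [v_4,v_6],
  ∂[v_0,v_4,v_7] = [v_4,v_7] − [v_0,v_7] + [v_0,v_4].
The resulting 11×2 matrix has rank 2, and its Smith normal form has invariant factors (1,1).

Reading off H_k = ker ∂_k / im ∂_{k+1}:

  H_0: rank C_0 − rank ∂_1 = 9 − 8 = 1, and the invariant factors of ∂_1 are all 1, so H_0 = Z.
  H_1: rank ker ∂_1 − rank ∂_2 = (11 − 8) − 2 = 1, and the invariant factors of ∂_2 are all 1, so H_1 = Z.
  H_2: rank ker ∂_2 − rank ∂_3 = (2 − 2) − 0 = 0, and there is no ∂_3, so H_2 = 0.

H_0 ≅ Z,  H_1 ≅ Z,  H_2 = 0.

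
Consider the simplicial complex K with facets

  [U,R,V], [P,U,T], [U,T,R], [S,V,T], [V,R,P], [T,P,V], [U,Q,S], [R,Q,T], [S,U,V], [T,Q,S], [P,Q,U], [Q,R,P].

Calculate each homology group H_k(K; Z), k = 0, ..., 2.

We work with the vertex ordering P < Q < R < S < T < U < V. The simplices of K, each written with vertices in increasing order, are:

  0-simplices (7): P, Q, R, S, T, U, V
  1-simplices (18): PQ, PR, PT, PU, PV, QR, QS, QT, QU, RT, RU, RV, ST, SU, SV, TU, TV, UV
  2-simplices (12): PQR, PQU, PRV, PTU, PTV, QRT, QST, QSU, RTU, RUV, STV, SUV

so the chain groups are C_0 ≅ Z^7, C_1 ≅ Z^18, C_2 ≅ Z^12.

Boundary ∂_1: C_1 → C_0 is given by ∂[p,q] = [q] − [p]. For instance
  ∂RV = V − R.
As a 7×18 matrix over Z this has rank 6, with invariant factors (1,1,1,1,1,1).

The boundary map ∂_2: C_2 → C_1 sends each 2-simplex [p,q,r] to [q,r] − [p,r] + [p,q]. For instance
  ∂PTU = TU − PU + PT,
  ∂QST = ST − QT + QS.
As a 18×12 matrix over Z this has rank 12, with invariant factors (1,1,1,1,1,1,1,1,1,1,1,2).

Reading off H_k = ker ∂_k / im ∂_{k+1}:

  H_0: rank C_0 − rank ∂_1 = 7 − 6 = 1, and the invariant factors of ∂_1 are all 1, so H_0 ≅ Z.
  H_1: rank ker ∂_1 − rank ∂_2 = (18 − 6) − 12 = 0, and ∂_2 has invariant factor 2 > 1, so H_1 ≅ Z_2.
  H_2: rank ker ∂_2 − rank ∂_3 = (12 − 12) − 0 = 0, and there is no ∂_3, so H_2 ≅ 0.

As a check, the Euler characteristic is 7 − 18 + 12 = 1, which agrees with 1 − 0 + 0 = 1.

H_0 = Z,  H_1 = Z_2,  H_2 = 0.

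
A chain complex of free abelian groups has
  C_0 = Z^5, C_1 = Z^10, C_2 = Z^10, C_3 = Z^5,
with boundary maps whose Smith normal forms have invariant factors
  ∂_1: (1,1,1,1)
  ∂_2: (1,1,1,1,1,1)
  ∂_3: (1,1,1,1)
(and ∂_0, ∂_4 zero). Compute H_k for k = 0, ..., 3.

H_0 = Z,  H_1 = 0,  H_2 = 0,  H_3 = Z.

H_0: b_0 = 5 − 0 − 4 = 1; torsion from ∂_1 factors > 1: none. So H_0 = Z.
H_1: b_1 = 10 − 4 − 6 = 0; torsion from ∂_2 factors > 1: none. So H_1 = 0.
H_2: b_2 = 10 − 6 − 4 = 0; torsion from ∂_3 factors > 1: none. So H_2 = 0.
H_3: b_3 = 5 − 4 − 0 = 1; torsion from ∂_4 factors > 1: none. So H_3 = Z.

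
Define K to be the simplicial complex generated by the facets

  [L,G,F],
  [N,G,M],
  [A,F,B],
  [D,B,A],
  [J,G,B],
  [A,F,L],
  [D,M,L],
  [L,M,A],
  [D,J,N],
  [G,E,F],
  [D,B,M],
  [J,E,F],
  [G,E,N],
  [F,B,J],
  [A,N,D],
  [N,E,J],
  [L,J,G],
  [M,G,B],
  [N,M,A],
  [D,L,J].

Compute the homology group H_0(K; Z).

Order the vertices as A < B < D < E < F < G < J < L < M < N. Listing each simplex with vertices in this order, K has dimension 2 with simplices:

  0-simplices (10): A, B, D, E, F, G, J, L, M, N
  1-simplices (30): AB, AD, AF, AL, AM, AN, BD, BF, BG, BJ, BM, DJ, DL, DM, DN, EF, EG, EJ, EN, FG, FJ, FL, GJ, GL, GM, GN, JL, JN, LM, MN
  2-simplices (20): ABD, ABF, ADN, AFL, ALM, AMN, BDM, BFJ, BGJ, BGM, DJL, DJN, DLM, EFG, EFJ, EGN, EJN, FGL, GJL, GMN

giving chain groups C_0 ≅ Z^10, C_1 ≅ Z^30, C_2 ≅ Z^20.

∂_1: C_1 → C_0 sends each edge [p,q] (with p < q) to q − p. For instance
  ∂BJ = J − B.
This gives a 10×30 integer matrix of rank 9; reducing to Smith normal form yields diagonal entries (1,1,1,1,1,1,1,1,1).

∂_2: C_2 → C_1 acts by ∂[p,q,r] = [q,r] − [p,r] + [p,q]. For instance
  ∂GMN = MN − GN + GM,
  ∂BFJ = FJ − BJ + BF.
The 30×20 boundary matrix has rank 20 and Smith normal form diag(1,1,1,1,1,1,1,1,1,1,1,1,1,1,1,1,1,1,1,2).

From H_k ≅ ker(∂_k) / im(∂_{k+1}) we obtain:

  H_0: rank C_0 − rank ∂_1 = 10 − 9 = 1, and the invariant factors of ∂_1 are all 1, so H_0 = Z.

(K is a triangulation of the Klein bottle.)

H_0 = Z.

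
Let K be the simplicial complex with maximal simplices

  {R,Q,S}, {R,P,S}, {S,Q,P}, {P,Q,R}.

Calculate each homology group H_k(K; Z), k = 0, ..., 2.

H_0 = Z,  H_1 = 0,  H_2 = Z.

Take the total order P < Q < R < S on the vertex set. Then K (dimension 2) consists of the simplices:

  0-simplices (4): P, Q, R, S
  1-simplices (6): PQ, PR, PS, QR, QS, RS
  2-simplices (4): PQR, PQS, PRS, QRS

giving chain groups C_0 ≅ Z^4, C_1 ≅ Z^6, C_2 ≅ Z^4.

Boundary ∂_1: C_1 → C_0 is given by ∂[p,q] = [q] − [p]. For instance
  ∂RS = S − R.
As a 4×6 matrix over Z this has rank 3, with invariant factors (1,1,1).

Boundary ∂_2: C_2 → C_1 sends each 2-simplex [p,q,r] to [q,r] − [p,r] + [p,q]. For instance
  ∂QRS = RS − QS + QR,
  ∂PQS = QS − PS + PQ.
The resulting 6×4 matrix has rank 3, and its Smith normal form has invariant factors (1,1,1).

Reading off H_k = ker ∂_k / im ∂_{k+1}:

  H_0: rank C_0 − rank ∂_1 = 4 − 3 = 1, and the invariant factors of ∂_1 are all 1, so H_0 ≅ Z.
  H_1: rank ker ∂_1 − rank ∂_2 = (6 − 3) − 3 = 0, and the invariant factors of ∂_2 are all 1, so H_1 ≅ 0.
  H_2: rank ker ∂_2 − rank ∂_3 = (4 − 3) − 0 = 1, and there is no ∂_3, so H_2 ≅ Z.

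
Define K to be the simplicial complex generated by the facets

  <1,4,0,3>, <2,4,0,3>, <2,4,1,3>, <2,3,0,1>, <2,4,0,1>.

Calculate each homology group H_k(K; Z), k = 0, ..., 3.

H_0 ≅ Z,  H_1 = 0,  H_2 = 0,  H_3 ≅ Z.

K has 5 vertices, 10 edges, 10 triangles, 5 3-simplices.
rank ∂_0 = 0, rank ∂_1 = 4 ⇒ b_0 = 5 − 0 − 4 = 1; all invariant factors of ∂_1 are 1 so no torsion. So H_0 ≅ Z.
rank ∂_1 = 4, rank ∂_2 = 6 ⇒ b_1 = 10 − 4 − 6 = 0; all invariant factors of ∂_2 are 1 so no torsion. So H_1 ≅ 0.
rank ∂_2 = 6, rank ∂_3 = 4 ⇒ b_2 = 10 − 6 − 4 = 0; all invariant factors of ∂_3 are 1 so no torsion. So H_2 ≅ 0.
rank ∂_3 = 4, rank ∂_4 = 0 ⇒ b_3 = 5 − 4 − 0 = 1. So H_3 ≅ Z.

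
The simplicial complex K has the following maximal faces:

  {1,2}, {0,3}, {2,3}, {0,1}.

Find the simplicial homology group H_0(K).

H_0 = Z.

We work with the vertex ordering 0 < 1 < 2 < 3. The simplices of K, each written with vertices in increasing order, are:

  0-simplices (4): [0], [1], [2], [3]
  1-simplices (4): [0,1], [0,3], [1,2], [2,3]

giving chain groups C_0 ≅ Z^4, C_1 ≅ Z^4.

Boundary ∂_1: C_1 → C_0 maps an edge to its endpoints' difference, ∂[p,q] = q − p. For instance
  ∂[0,3] = [3] − [0].
This gives a 4×4 integer matrix of rank 3; reducing to Smith normal form yields diagonal entries (1,1,1).

Reading off H_k = ker ∂_k / im ∂_{k+1}:

  H_0: rank C_0 − rank ∂_1 = 4 − 3 = 1, and the invariant factors of ∂_1 are all 1, so H_0 = Z.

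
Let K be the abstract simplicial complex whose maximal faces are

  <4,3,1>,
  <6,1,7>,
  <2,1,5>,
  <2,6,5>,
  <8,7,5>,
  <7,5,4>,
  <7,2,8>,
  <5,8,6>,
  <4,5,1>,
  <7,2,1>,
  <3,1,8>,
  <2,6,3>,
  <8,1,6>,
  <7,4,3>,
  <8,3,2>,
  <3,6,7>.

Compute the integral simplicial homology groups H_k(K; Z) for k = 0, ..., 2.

H_0 ≅ Z,  H_1 ≅ Z^2,  H_2 ≅ Z.

Take the total order 1 < 2 < 3 < 4 < 5 < 6 < 7 < 8 on the vertex set. Then K (dimension 2) consists of the simplices:

  0-simplices (8): [1], [2], [3], [4], [5], [6], [7], [8]
  1-simplices (24): (24 of them)
  2-simplices (16): [1,2,5], [1,2,7], [1,3,4], [1,3,8], [1,4,5], [1,6,7], [1,6,8], [2,3,6], [2,3,8], [2,5,6], [2,7,8], [3,4,7], [3,6,7], [4,5,7], [5,6,8], [5,7,8]

giving chain groups C_0 ≅ Z^8, C_1 ≅ Z^24, C_2 ≅ Z^16.

∂_1: C_1 → C_0 maps an edge to its endpoints' difference, ∂[p,q] = q − p. For instance
  ∂[2,5] = [5] − [2].
This gives a 8×24 integer matrix of rank 7; reducing to Smith normal form yields diagonal entries (1,1,1,1,1,1,1).

The boundary map ∂_2: C_2 → C_1 sends each 2-simplex [p,q,r] to [q,r] − [p,r] + [p,q]. For instance
  ∂[1,3,4] = [3,4] − [1,4] + [1,3],
  ∂[2,5,6] = [5,6] − [2,6] + [2,5].
As a 24×16 matrix over Z this has rank 15, with invariant factors (1,1,1,1,1,1,1,1,1,1,1,1,1,1,1).

Reading off H_k = ker ∂_k / im ∂_{k+1}:

  H_0: rank C_0 − rank ∂_1 = 8 − 7 = 1, and the invariant factors of ∂_1 are all 1, so H_0 = Z.
  H_1: rank ker ∂_1 − rank ∂_2 = (24 − 7) − 15 = 2, and the invariant factors of ∂_2 are all 1, so H_1 = Z^2.
  H_2: rank ker ∂_2 − rank ∂_3 = (16 − 15) − 0 = 1, and there is no ∂_3, so H_2 = Z.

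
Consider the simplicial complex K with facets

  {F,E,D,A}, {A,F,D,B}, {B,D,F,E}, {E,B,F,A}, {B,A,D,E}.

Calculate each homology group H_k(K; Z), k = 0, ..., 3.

H_0 ≅ Z,  H_1 = 0,  H_2 = 0,  H_3 ≅ Z.

Order the vertices as A < B < D < E < F. Listing each simplex with vertices in this order, K has dimension 3 with simplices:

  0-simplices (5): A, B, D, E, F
  1-simplices (10): AB, AD, AE, AF, BD, BE, BF, DE, DF, EF
  2-simplices (10): ABD, ABE, ABF, ADE, ADF, AEF, BDE, BDF, BEF, DEF
  3-simplices (5): ABDE, ABDF, ABEF, ADEF, BDEF

so the chain groups are C_0 ≅ Z^5, C_1 ≅ Z^10, C_2 ≅ Z^10, C_3 ≅ Z^5.

Boundary ∂_1: C_1 → C_0 is given by ∂[p,q] = [q] − [p].
As a 5×10 matrix over Z this has rank 4, with invariant factors (1,1,1,1).

Boundary ∂_2: C_2 → C_1 maps a triangle to the signed sum of its edges. For instance
  ∂BDE = DE − BE + BD,
  ∂DEF = EF − DF + DE.
The resulting 10×10 matrix has rank 6, and its Smith normal form has invariant factors (1,1,1,1,1,1).

The boundary map ∂_3: C_3 → C_2 sends each 3-simplex σ to the alternating sum Σ_i (−1)^i (σ with its i-th vertex removed). For instance
  ∂ABDE = BDE − ADE + ABE − ABD,
  ∂ADEF = DEF − AEF + ADF − ADE.
The resulting 10×5 matrix has rank 4, and its Smith normal form has invariant factors (1,1,1,1).

Reading off H_k = ker ∂_k / im ∂_{k+1}:

  H_0: rank C_0 − rank ∂_1 = 5 − 4 = 1, and the invariant factors of ∂_1 are all 1, so H_0 ≅ Z.
  H_1: rank ker ∂_1 − rank ∂_2 = (10 − 4) − 6 = 0, and the invariant factors of ∂_2 are all 1, so H_1 ≅ 0.
  H_2: rank ker ∂_2 − rank ∂_3 = (10 − 6) − 4 = 0, and the invariant factors of ∂_3 are all 1, so H_2 ≅ 0.
  H_3: rank ker ∂_3 − rank ∂_4 = (5 − 4) − 0 = 1, and there is no ∂_4, so H_3 ≅ Z.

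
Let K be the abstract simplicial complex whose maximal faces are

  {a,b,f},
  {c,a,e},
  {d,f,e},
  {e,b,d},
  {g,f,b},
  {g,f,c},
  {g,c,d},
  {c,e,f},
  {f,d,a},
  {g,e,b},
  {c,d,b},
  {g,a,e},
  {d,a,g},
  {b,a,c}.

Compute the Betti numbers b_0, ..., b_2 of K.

We work with the vertex ordering a < b < c < d < e < f < g. The simplices of K, each written with vertices in increasing order, are:

  0-simplices (7): a, b, c, d, e, f, g
  1-simplices (21): ab, ac, ad, ae, af, ag, bc, bd, be, bf, bg, cd, ce, cf, cg, de, df, dg, ef, eg, fg
  2-simplices (14): abc, abf, ace, adf, adg, aeg, bcd, bde, beg, bfg, cdg, cef, cfg, def

giving chain groups C_0 ≅ Z^7, C_1 ≅ Z^21, C_2 ≅ Z^14.

∂_1: C_1 → C_0 sends each edge [p,q] (with p < q) to q − p. For instance
  ∂ag = g − a.
The 7×21 boundary matrix has rank 6 and Smith normal form diag(1,1,1,1,1,1).

Boundary ∂_2: C_2 → C_1 maps a triangle to the signed sum of its edges. For instance
  ∂adg = dg − ag + ad,
  ∂cfg = fg − cg + cf.
This gives a 21×14 integer matrix of rank 13; reducing to Smith normal form yields diagonal entries (1,1,1,1,1,1,1,1,1,1,1,1,1).

Computing H_k = (kernel of ∂_k) / (image of ∂_{k+1}):

  H_0: rank C_0 − rank ∂_1 = 7 − 6 = 1, and the invariant factors of ∂_1 are all 1, so H_0 ≅ Z.
  H_1: rank ker ∂_1 − rank ∂_2 = (21 − 6) − 13 = 2, and the invariant factors of ∂_2 are all 1, so H_1 ≅ Z^2.
  H_2: rank ker ∂_2 − rank ∂_3 = (14 − 13) − 0 = 1, and there is no ∂_3, so H_2 ≅ Z.

Hence the Betti numbers are b_0 = 1, b_1 = 2, b_2 = 1.

b_0 = 1, b_1 = 2, b_2 = 1.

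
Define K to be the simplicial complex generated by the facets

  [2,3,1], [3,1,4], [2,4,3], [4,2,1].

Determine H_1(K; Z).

H_1 ≅ 0.

Fix the vertex order 1 < 2 < 3 < 4 and write every simplex with vertices in increasing order. Then dim K = 2 and the simplices of K are:

  0-simplices (4): [1], [2], [3], [4]
  1-simplices (6): [1,2], [1,3], [1,4], [2,3], [2,4], [3,4]
  2-simplices (4): [1,2,3], [1,2,4], [1,3,4], [2,3,4]

giving chain groups C_0 ≅ Z^4, C_1 ≅ Z^6, C_2 ≅ Z^4.

Boundary ∂_1: C_1 → C_0 sends each edge [p,q] (with p < q) to q − p.
The 4×6 boundary matrix has rank 3 and Smith normal form diag(1,1,1).

∂_2: C_2 → C_1 sends each 2-simplex [p,q,r] to [q,r] − [p,r] + [p,q]. For instance
  ∂[1,2,3] = [2,3] − [1,3] + [1,2],
  ∂[1,2,4] = [2,4] − [1,4] + [1,2].
This gives a 6×4 integer matrix of rank 3; reducing to Smith normal form yields diagonal entries (1,1,1).

Now H_k = ker ∂_k / im ∂_{k+1}, so:

  H_1: rank ker ∂_1 − rank ∂_2 = (6 − 3) − 3 = 0, and the invariant factors of ∂_2 are all 1, so H_1 = 0.

(K is a triangulation of the 2-sphere S^2.)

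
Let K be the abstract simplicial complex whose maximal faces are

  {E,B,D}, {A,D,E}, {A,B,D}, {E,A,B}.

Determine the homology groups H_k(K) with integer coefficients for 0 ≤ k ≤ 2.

Order the vertices as A < B < D < E. Listing each simplex with vertices in this order, K has dimension 2 with simplices:

  0-simplices (4): A, B, D, E
  1-simplices (6): AB, AD, AE, BD, BE, DE
  2-simplices (4): ABD, ABE, ADE, BDE

giving chain groups C_0 ≅ Z^4, C_1 ≅ Z^6, C_2 ≅ Z^4.

∂_1: C_1 → C_0 maps an edge to its endpoints' difference, ∂[p,q] = q − p. For instance
  ∂AB = B − A.
The 4×6 boundary matrix has rank 3 and Smith normal form diag(1,1,1).

The boundary map ∂_2: C_2 → C_1 acts by ∂[p,q,r] = [q,r] − [p,r] + [p,q]. For instance
  ∂ADE = DE − AE + AD,
  ∂BDE = DE − BE + BD.
The resulting 6×4 matrix has rank 3, and its Smith normal form has invariant factors (1,1,1).

From H_k ≅ ker(∂_k) / im(∂_{k+1}) we obtain:

  H_0: rank C_0 − rank ∂_1 = 4 − 3 = 1, and the invariant factors of ∂_1 are all 1, so H_0 = Z.
  H_1: rank ker ∂_1 − rank ∂_2 = (6 − 3) − 3 = 0, and the invariant factors of ∂_2 are all 1, so H_1 = 0.
  H_2: rank ker ∂_2 − rank ∂_3 = (4 − 3) − 0 = 1, and there is no ∂_3, so H_2 = Z.

As a check, the Euler characteristic is 4 − 6 + 4 = 2, which agrees with 1 − 0 + 1 = 2.

H_0 = Z,  H_1 = 0,  H_2 = Z.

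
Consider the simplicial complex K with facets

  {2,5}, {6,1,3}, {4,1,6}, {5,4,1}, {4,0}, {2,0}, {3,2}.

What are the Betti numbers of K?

b_0 = 1, b_1 = 2, b_2 = 0.

We work with the vertex ordering 0 < 1 < 2 < 3 < 4 < 5 < 6. The simplices of K, each written with vertices in increasing order, are:

  0-simplices (7): [0], [1], [2], [3], [4], [5], [6]
  1-simplices (11): [0,2], [0,4], [1,3], [1,4], [1,5], [1,6], [2,3], [2,5], [3,6], [4,5], [4,6]
  2-simplices (3): [1,3,6], [1,4,5], [1,4,6]

Hence C_0 ≅ Z^7, C_1 ≅ Z^11, C_2 ≅ Z^3.

The boundary map ∂_1: C_1 → C_0 sends each edge [p,q] (with p < q) to q − p.
The 7×11 boundary matrix has rank 6 and Smith normal form diag(1,1,1,1,1,1).

∂_2: C_2 → C_1 maps a triangle to the signed sum of its edges. For instance
  ∂[1,4,6] = [4,6] − [1,6] + [1,4],
  ∂[1,4,5] = [4,5] − [1,5] + [1,4].
The 11×3 boundary matrix has rank 3 and Smith normal form diag(1,1,1).

Now H_k = ker ∂_k / im ∂_{k+1}, so:

  H_0: rank C_0 − rank ∂_1 = 7 − 6 = 1, and the invariant factors of ∂_1 are all 1, so H_0 = Z.
  H_1: rank ker ∂_1 − rank ∂_2 = (11 − 6) − 3 = 2, and the invariant factors of ∂_2 are all 1, so H_1 = Z^2.
  H_2: rank ker ∂_2 − rank ∂_3 = (3 − 3) − 0 = 0, and there is no ∂_3, so H_2 = 0.

As a check, the Euler characteristic is 7 − 11 + 3 = -1, which agrees with 1 − 2 + 0 = -1.

Hence the Betti numbers are b_0 = 1, b_1 = 2, b_2 = 0.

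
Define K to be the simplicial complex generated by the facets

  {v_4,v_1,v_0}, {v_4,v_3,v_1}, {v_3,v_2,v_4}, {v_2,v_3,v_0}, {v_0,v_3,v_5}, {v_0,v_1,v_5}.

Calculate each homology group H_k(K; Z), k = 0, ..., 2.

Order the vertices as v_0 < v_1 < v_2 < v_3 < v_4 < v_5. Listing each simplex with vertices in this order, K has dimension 2 with simplices:

  0-simplices (6): [v_0], [v_1], [v_2], [v_3], [v_4], [v_5]
  1-simplices (12): [v_0,v_1], [v_0,v_2], [v_0,v_3], [v_0,v_4], [v_0,v_5], [v_1,v_3], [v_1,v_4], [v_1,v_5], [v_2,v_3], [v_2,v_4], [v_3,v_4], [v_3,v_5]
  2-simplices (6): [v_0,v_1,v_4], [v_0,v_1,v_5], [v_0,v_2,v_3], [v_0,v_3,v_5], [v_1,v_3,v_4], [v_2,v_3,v_4]

so the chain groups are C_0 ≅ Z^6, C_1 ≅ Z^12, C_2 ≅ Z^6.

Boundary ∂_1: C_1 → C_0 is given by ∂[p,q] = [q] − [p].
As a 6×12 matrix over Z this has rank 5, with invariant factors (1,1,1,1,1).

∂_2: C_2 → C_1 maps a triangle to the signed sum of its edges. For instance
  ∂[v_0,v_2,v_3] = [v_2,v_3] − [v_0,v_3] + [v_0,v_2],
  ∂[v_0,v_3,v_5] = [v_3,v_5] − [v_0,v_5] + [v_0,v_3].
The 12×6 boundary matrix has rank 6 and Smith normal form diag(1,1,1,1,1,1).

Computing H_k = (kernel of ∂_k) / (image of ∂_{k+1}):

  H_0: rank C_0 − rank ∂_1 = 6 − 5 = 1, and the invariant factors of ∂_1 are all 1, so H_0 ≅ Z.
  H_1: rank ker ∂_1 − rank ∂_2 = (12 − 5) − 6 = 1, and the invariant factors of ∂_2 are all 1, so H_1 ≅ Z.
  H_2: rank ker ∂_2 − rank ∂_3 = (6 − 6) − 0 = 0, and there is no ∂_3, so H_2 ≅ 0.

As a check, the Euler characteristic is 6 − 12 + 6 = 0, which agrees with 1 − 1 + 0 = 0.

H_0 = Z,  H_1 = Z,  H_2 = 0.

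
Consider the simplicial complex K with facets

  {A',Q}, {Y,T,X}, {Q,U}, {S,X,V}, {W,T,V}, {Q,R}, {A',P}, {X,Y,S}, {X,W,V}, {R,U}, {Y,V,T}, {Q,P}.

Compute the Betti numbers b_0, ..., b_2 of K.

Order the vertices as P < Q < R < S < T < U < V < W < X < Y < A'. Listing each simplex with vertices in this order, K has dimension 2 with simplices:

  0-simplices (11): [P], [Q], [R], [S], [T], [U], [V], [W], [X], [Y], [A']
  1-simplices (18): [P,Q], [P,A'], [Q,R], [Q,U], [Q,A'], [R,U], [S,V], [S,X], [S,Y], [T,V], [T,W], [T,X], [T,Y], [V,W], [V,X], [V,Y], [W,X], [X,Y]
  2-simplices (6): [S,V,X], [S,X,Y], [T,V,W], [T,V,Y], [T,X,Y], [V,W,X]

giving chain groups C_0 ≅ Z^11, C_1 ≅ Z^18, C_2 ≅ Z^6.

∂_1: C_1 → C_0 maps an edge to its endpoints' difference, ∂[p,q] = q − p.
The 11×18 boundary matrix has rank 9 and Smith normal form diag(1,1,1,1,1,1,1,1,1).

∂_2: C_2 → C_1 sends each 2-simplex [p,q,r] to [q,r] − [p,r] + [p,q]. For instance
  ∂[T,X,Y] = [X,Y] − [T,Y] + [T,X],
  ∂[T,V,Y] = [V,Y] − [T,Y] + [T,V].
This gives a 18×6 integer matrix of rank 6; reducing to Smith normal form yields diagonal entries (1,1,1,1,1,1).

Now H_k = ker ∂_k / im ∂_{k+1}, so:

  H_0: rank C_0 − rank ∂_1 = 11 − 9 = 2, and the invariant factors of ∂_1 are all 1, so H_0 = Z^2.
  H_1: rank ker ∂_1 − rank ∂_2 = (18 − 9) − 6 = 3, and the invariant factors of ∂_2 are all 1, so H_1 = Z^3.
  H_2: rank ker ∂_2 − rank ∂_3 = (6 − 6) − 0 = 0, and there is no ∂_3, so H_2 = 0.

(K is a triangulation of the disjoint union of a wedge of 2 circles and the cylinder S^1 x I.)

Hence the Betti numbers are b_0 = 2, b_1 = 3, b_2 = 0.

b_0 = 2, b_1 = 3, b_2 = 0.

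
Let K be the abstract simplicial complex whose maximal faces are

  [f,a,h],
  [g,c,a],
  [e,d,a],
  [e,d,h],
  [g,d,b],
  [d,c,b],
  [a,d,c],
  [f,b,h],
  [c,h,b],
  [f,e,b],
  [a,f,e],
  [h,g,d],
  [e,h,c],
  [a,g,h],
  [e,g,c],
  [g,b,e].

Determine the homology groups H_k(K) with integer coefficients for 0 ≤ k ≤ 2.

We work with the vertex ordering a < b < c < d < e < f < g < h. The simplices of K, each written with vertices in increasing order, are:

  0-simplices (8): a, b, c, d, e, f, g, h
  1-simplices (24): ac, ad, ae, af, ag, ah, bc, bd, be, bf, bg, bh, cd, ce, cg, ch, de, dg, dh, ef, eg, eh, fh, gh
  2-simplices (16): acd, acg, ade, aef, afh, agh, bcd, bch, bdg, bef, beg, bfh, ceg, ceh, deh, dgh

so the chain groups are C_0 ≅ Z^8, C_1 ≅ Z^24, C_2 ≅ Z^16.

The boundary map ∂_1: C_1 → C_0 is given by ∂[p,q] = [q] − [p]. For instance
  ∂ch = h − c.
The 8×24 boundary matrix has rank 7 and Smith normal form diag(1,1,1,1,1,1,1).

∂_2: C_2 → C_1 acts by ∂[p,q,r] = [q,r] − [p,r] + [p,q]. For instance
  ∂dgh = gh − dh + dg,
  ∂bch = ch − bh + bc.
As a 24×16 matrix over Z this has rank 15, with invariant factors (1,1,1,1,1,1,1,1,1,1,1,1,1,1,1).

Reading off H_k = ker ∂_k / im ∂_{k+1}:

  H_0: rank C_0 − rank ∂_1 = 8 − 7 = 1, and the invariant factors of ∂_1 are all 1, so H_0 = Z.
  H_1: rank ker ∂_1 − rank ∂_2 = (24 − 7) − 15 = 2, and the invariant factors of ∂_2 are all 1, so H_1 = Z^2.
  H_2: rank ker ∂_2 − rank ∂_3 = (16 − 15) − 0 = 1, and there is no ∂_3, so H_2 = Z.

H_0 = Z,  H_1 = Z^2,  H_2 = Z.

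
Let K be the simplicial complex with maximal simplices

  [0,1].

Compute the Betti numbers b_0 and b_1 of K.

We work with the vertex ordering 0 < 1. The simplices of K, each written with vertices in increasing order, are:

  0-simplices (2): [0], [1]
  1-simplices (1): [0,1]

Hence C_0 ≅ Z^2, C_1 ≅ Z^1.

∂_1: C_1 → C_0 maps an edge to its endpoints' difference, ∂[p,q] = q − p.
As a 2×1 matrix over Z this has rank 1, with invariant factors (1).

Now H_k = ker ∂_k / im ∂_{k+1}, so:

  H_0: rank C_0 − rank ∂_1 = 2 − 1 = 1, and the invariant factors of ∂_1 are all 1, so H_0 ≅ Z.
  H_1: rank ker ∂_1 − rank ∂_2 = (1 − 1) − 0 = 0, and there is no ∂_2, so H_1 ≅ 0.

Hence the Betti numbers are b_0 = 1, b_1 = 0.

b_0 = 1, b_1 = 0.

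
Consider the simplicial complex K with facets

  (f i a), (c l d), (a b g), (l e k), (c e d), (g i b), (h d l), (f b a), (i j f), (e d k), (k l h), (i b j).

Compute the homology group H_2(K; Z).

We work with the vertex ordering a < b < c < d < e < f < g < h < i < j < k < l. The simplices of K, each written with vertices in increasing order, are:

  0-simplices (12): a, b, c, d, e, f, g, h, i, j, k, l
  1-simplices (24): ab, af, ag, ai, bf, bg, bi, bj, cd, ce, cl, de, dh, dk, dl, ek, el, fi, fj, gi, hk, hl, ij, kl
  2-simplices (12): abf, abg, afi, bgi, bij, cde, cdl, dek, dhl, ekl, fij, hkl

Hence C_0 ≅ Z^12, C_1 ≅ Z^24, C_2 ≅ Z^12.

∂_1: C_1 → C_0 is given by ∂[p,q] = [q] − [p]. For instance
  ∂dh = h − d.
The 12×24 boundary matrix has rank 10 and Smith normal form diag(1,1,1,1,1,1,1,1,1,1).

∂_2: C_2 → C_1 maps a triangle to the signed sum of its edges. For instance
  ∂hkl = kl − hl + hk,
  ∂cdl = dl − cl + cd.
This gives a 24×12 integer matrix of rank 12; reducing to Smith normal form yields diagonal entries (1,1,1,1,1,1,1,1,1,1,1,1).

Computing H_k = (kernel of ∂_k) / (image of ∂_{k+1}):

  H_2: rank ker ∂_2 − rank ∂_3 = (12 − 12) − 0 = 0, and there is no ∂_3, so H_2 = 0.

H_2 ≅ 0.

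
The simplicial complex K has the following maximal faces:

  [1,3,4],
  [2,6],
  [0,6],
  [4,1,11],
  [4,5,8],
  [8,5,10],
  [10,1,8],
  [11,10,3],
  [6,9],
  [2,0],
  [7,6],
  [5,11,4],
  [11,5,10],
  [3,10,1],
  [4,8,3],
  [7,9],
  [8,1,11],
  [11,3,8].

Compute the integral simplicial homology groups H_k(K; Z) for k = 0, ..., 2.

K has 12 vertices, 24 edges, 12 triangles.
rank ∂_0 = 0, rank ∂_1 = 10 ⇒ b_0 = 12 − 0 − 10 = 2; all invariant factors of ∂_1 are 1 so no torsion. So H_0 = Z^2.
rank ∂_1 = 10, rank ∂_2 = 12 ⇒ b_1 = 24 − 10 − 12 = 2; ∂_2 has invariant factor(s) [2] giving torsion. So H_1 = Z^2 ⊕ Z_2.
rank ∂_2 = 12, rank ∂_3 = 0 ⇒ b_2 = 12 − 12 − 0 = 0. So H_2 = 0.

H_0 ≅ Z^2,  H_1 ≅ Z^2 ⊕ Z_2,  H_2 = 0.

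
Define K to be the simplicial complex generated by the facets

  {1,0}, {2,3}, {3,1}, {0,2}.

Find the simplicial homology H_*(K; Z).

Take the total order 0 < 1 < 2 < 3 on the vertex set. Then K (dimension 1) consists of the simplices:

  0-simplices (4): [0], [1], [2], [3]
  1-simplices (4): [0,1], [0,2], [1,3], [2,3]

so the chain groups are C_0 ≅ Z^4, C_1 ≅ Z^4.

∂_1: C_1 → C_0 sends each edge [p,q] (with p < q) to q − p.
As a 4×4 matrix over Z this has rank 3, with invariant factors (1,1,1).

Reading off H_k = ker ∂_k / im ∂_{k+1}:

  H_0: rank C_0 − rank ∂_1 = 4 − 3 = 1, and the invariant factors of ∂_1 are all 1, so H_0 ≅ Z.
  H_1: rank ker ∂_1 − rank ∂_2 = (4 − 3) − 0 = 1, and there is no ∂_2, so H_1 ≅ Z.

H_0 = Z,  H_1 = Z.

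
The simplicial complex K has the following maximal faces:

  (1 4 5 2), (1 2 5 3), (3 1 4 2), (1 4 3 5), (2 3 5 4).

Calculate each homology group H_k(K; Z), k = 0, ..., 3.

H_0 = Z,  H_1 = 0,  H_2 = 0,  H_3 = Z.

Take the total order 1 < 2 < 3 < 4 < 5 on the vertex set. Then K (dimension 3) consists of the simplices:

  0-simplices (5): [1], [2], [3], [4], [5]
  1-simplices (10): [1,2], [1,3], [1,4], [1,5], [2,3], [2,4], [2,5], [3,4], [3,5], [4,5]
  2-simplices (10): [1,2,3], [1,2,4], [1,2,5], [1,3,4], [1,3,5], [1,4,5], [2,3,4], [2,3,5], [2,4,5], [3,4,5]
  3-simplices (5): [1,2,3,4], [1,2,3,5], [1,2,4,5], [1,3,4,5], [2,3,4,5]

giving chain groups C_0 ≅ Z^5, C_1 ≅ Z^10, C_2 ≅ Z^10, C_3 ≅ Z^5.

The boundary map ∂_1: C_1 → C_0 maps an edge to its endpoints' difference, ∂[p,q] = q − p. For instance
  ∂[1,2] = [2] − [1].
This gives a 5×10 integer matrix of rank 4; reducing to Smith normal form yields diagonal entries (1,1,1,1).

The boundary map ∂_2: C_2 → C_1 maps a triangle to the signed sum of its edges. For instance
  ∂[1,3,5] = [3,5] − [1,5] + [1,3],
  ∂[3,4,5] = [4,5] − [3,5] + [3,4].
The 10×10 boundary matrix has rank 6 and Smith normal form diag(1,1,1,1,1,1).

The boundary map ∂_3: C_3 → C_2 sends each 3-simplex σ to the alternating sum Σ_i (−1)^i (σ with its i-th vertex removed). For instance
  ∂[1,3,4,5] = [3,4,5] − [1,4,5] + [1,3,5] − [1,3,4],
  ∂[1,2,3,4] = [2,3,4] − [1,3,4] + [1,2,4] − [1,2,3].
The 10×5 boundary matrix has rank 4 and Smith normal form diag(1,1,1,1).

Computing H_k = (kernel of ∂_k) / (image of ∂_{k+1}):

  H_0: rank C_0 − rank ∂_1 = 5 − 4 = 1, and the invariant factors of ∂_1 are all 1, so H_0 ≅ Z.
  H_1: rank ker ∂_1 − rank ∂_2 = (10 − 4) − 6 = 0, and the invariant factors of ∂_2 are all 1, so H_1 ≅ 0.
  H_2: rank ker ∂_2 − rank ∂_3 = (10 − 6) − 4 = 0, and the invariant factors of ∂_3 are all 1, so H_2 ≅ 0.
  H_3: rank ker ∂_3 − rank ∂_4 = (5 − 4) − 0 = 1, and there is no ∂_4, so H_3 ≅ Z.

As a check, the Euler characteristic is 5 − 10 + 10 − 5 = 0, which agrees with 1 − 0 + 0 − 1 = 0.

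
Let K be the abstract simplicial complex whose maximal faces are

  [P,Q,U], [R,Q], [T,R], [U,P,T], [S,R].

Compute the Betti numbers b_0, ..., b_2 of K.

b_0 = 1, b_1 = 1, b_2 = 0.

Fix the vertex order P < Q < R < S < T < U and write every simplex with vertices in increasing order. Then dim K = 2 and the simplices of K are:

  0-simplices (6): P, Q, R, S, T, U
  1-simplices (8): PQ, PT, PU, QR, QU, RS, RT, TU
  2-simplices (2): PQU, PTU

giving chain groups C_0 ≅ Z^6, C_1 ≅ Z^8, C_2 ≅ Z^2.

Boundary ∂_1: C_1 → C_0 maps an edge to its endpoints' difference, ∂[p,q] = q − p. For instance
  ∂RS = S − R.
As a 6×8 matrix over Z this has rank 5, with invariant factors (1,1,1,1,1).

Boundary ∂_2: C_2 → C_1 sends each 2-simplex [p,q,r] to [q,r] − [p,r] + [p,q]. For instance
  ∂PQU = QU − PU + PQ,
  ∂PTU = TU − PU + PT.
As a 8×2 matrix over Z this has rank 2, with invariant factors (1,1).

Reading off H_k = ker ∂_k / im ∂_{k+1}:

  H_0: rank C_0 − rank ∂_1 = 6 − 5 = 1, and the invariant factors of ∂_1 are all 1, so H_0 ≅ Z.
  H_1: rank ker ∂_1 − rank ∂_2 = (8 − 5) − 2 = 1, and the invariant factors of ∂_2 are all 1, so H_1 ≅ Z.
  H_2: rank ker ∂_2 − rank ∂_3 = (2 − 2) − 0 = 0, and there is no ∂_3, so H_2 ≅ 0.

As a check, the Euler characteristic is 6 − 8 + 2 = 0, which agrees with 1 − 1 + 0 = 0.

Hence the Betti numbers are b_0 = 1, b_1 = 1, b_2 = 0.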